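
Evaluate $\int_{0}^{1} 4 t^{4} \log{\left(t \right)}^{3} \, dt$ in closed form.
$- \frac{24}{625}$

Begin with the known integral
$$J(a) = \int_{0}^{1} 4 t^{a} \, dt = \frac{4}{a + 1}.$$

Differentiating under the integral sign brings down a factor of $\ln t$:
$$\frac{dJ}{da} = \int_{0}^{1} 4 t^{a} \log{\left(t \right)} \, dt = - \frac{4}{\left(a + 1\right)^{2}}.$$

Repeating $3$ times in total — each differentiation brings down another $\ln t$ — gives
$$\frac{d^{3}J}{da^{3}} = \int_{0}^{1} 4 t^{a} \log{\left(t \right)}^{3} \, dt = - \frac{24}{\left(a + 1\right)^{4}},$$
and the integrand here is exactly the target integrand, so $I = - \frac{24}{\left(a + 1\right)^{4}}$.

Setting $a = 4$:
$$I = - \frac{24}{625}.$$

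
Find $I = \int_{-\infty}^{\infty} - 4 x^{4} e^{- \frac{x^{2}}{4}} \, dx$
$- 96 \sqrt{\pi}$

Consider the simpler parametrised integral
$$J(a) = \int_{-\infty}^{\infty} - 4 e^{- a x^{2}} \, dx = - \frac{4 \sqrt{\pi}}{\sqrt{a}}.$$

Differentiating under the integral sign brings down a factor of $(-x^2)$:
$$\frac{dJ}{da} = \int_{-\infty}^{\infty} 4 x^{2} e^{- a x^{2}} \, dx = \frac{2 \sqrt{\pi}}{a^{\frac{3}{2}}}.$$

Repeating twice in total — each differentiation brings down another $(-x^2)$ — gives
$$\frac{d^{2}J}{da^{2}} = \int_{-\infty}^{\infty} - 4 x^{4} e^{- a x^{2}} \, dx = - \frac{3 \sqrt{\pi}}{a^{\frac{5}{2}}},$$
and the integrand here is exactly the target integrand, so $I = - \frac{3 \sqrt{\pi}}{a^{\frac{5}{2}}}$.

Setting $a = \frac{1}{4}$:
$$I = - 96 \sqrt{\pi}.$$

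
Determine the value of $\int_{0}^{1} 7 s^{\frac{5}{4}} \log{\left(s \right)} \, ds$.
$- \frac{112}{81}$

Begin with the known integral
$$J(a) = \int_{0}^{1} 7 s^{a} \, ds = \frac{7}{a + 1}.$$

Differentiating under the integral sign brings down a factor of $\ln s$:
$$\frac{dJ}{da} = \int_{0}^{1} 7 s^{a} \log{\left(s \right)} \, ds = - \frac{7}{\left(a + 1\right)^{2}}.$$

The integral on the left is $I$, so $I = - \frac{7}{\left(a + 1\right)^{2}}$.

Setting $a = \frac{5}{4}$:
$$I = - \frac{112}{81}.$$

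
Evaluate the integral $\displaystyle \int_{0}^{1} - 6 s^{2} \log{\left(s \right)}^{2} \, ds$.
$- \frac{4}{9}$

Start from the elementary integral
$$J(a) = \int_{0}^{1} - 6 s^{a} \, ds = - \frac{6}{a + 1}.$$

Differentiating under the integral sign brings down a factor of $\ln s$:
$$\frac{dJ}{da} = \int_{0}^{1} - 6 s^{a} \log{\left(s \right)} \, ds = \frac{6}{\left(a + 1\right)^{2}}.$$

Repeating twice in total — each differentiation brings down another $\ln s$ — gives
$$\frac{d^{2}J}{da^{2}} = \int_{0}^{1} - 6 s^{a} \log{\left(s \right)}^{2} \, ds = - \frac{12}{\left(a + 1\right)^{3}},$$
and the integrand here is exactly the target integrand, so $I = - \frac{12}{\left(a + 1\right)^{3}}$.

Setting $a = 2$:
$$I = - \frac{4}{9}.$$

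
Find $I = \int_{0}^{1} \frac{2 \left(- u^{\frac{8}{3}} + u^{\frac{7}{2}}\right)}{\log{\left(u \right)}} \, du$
$\log{\left(\frac{729}{484} \right)}$

Introduce a parameter $a$ in the exponent: let $I(a) = \int_{0}^{1} \frac{2 \left(- u^{\frac{8}{3}} + u^{a}\right)}{\log{\left(u \right)}} \, du$.

Since $\dfrac{\partial}{\partial a}\,u^{a} = u^{a} \ln u$, the $\ln u$ in the denominator cancels and
$$\frac{dI}{da} = \int_{0}^{1} 2 u^{a} \, du = 2 \left[\frac{u^{a+1}}{a+1}\right]_0^1 = \frac{2}{a + 1}.$$

Integrating with respect to $a$ gives $I(a) = \log{\left(\frac{9 \left(a + 1\right)^{2}}{121} \right)} + C$.

At $a = \frac{8}{3}$ the integrand is identically $0$, so $I(\frac{8}{3}) = 0$. The closed form gives $0$, hence $C = 0$.

Setting $a = \frac{7}{2}$:
$$I = \log{\left(\frac{729}{484} \right)}.$$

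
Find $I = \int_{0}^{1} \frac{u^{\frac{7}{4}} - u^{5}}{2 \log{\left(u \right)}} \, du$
$\log{\left(\frac{\sqrt{66}}{12} \right)}$

Consider the one-parameter family: let $I(a) = \int_{0}^{1} \frac{- u^{5} + u^{a}}{2 \log{\left(u \right)}} \, du$.

Since $\dfrac{\partial}{\partial a}\,u^{a} = u^{a} \ln u$, the $\ln u$ in the denominator cancels and
$$\frac{dI}{da} = \int_{0}^{1} \frac{1}{2} u^{a} \, du = \frac{1}{2} \left[\frac{u^{a+1}}{a+1}\right]_0^1 = \frac{1}{2 \left(a + 1\right)}.$$

Integrating with respect to $a$ gives $I(a) = \frac{\log{\left(a + 1 \right)}}{2} - \frac{\log{\left(6 \right)}}{2} + C$.

At $a = 5$ the integrand is identically $0$, so $I(5) = 0$. The closed form gives $0$, hence $C = 0$.

Setting $a = \frac{7}{4}$:
$$I = \log{\left(\frac{\sqrt{66}}{12} \right)}.$$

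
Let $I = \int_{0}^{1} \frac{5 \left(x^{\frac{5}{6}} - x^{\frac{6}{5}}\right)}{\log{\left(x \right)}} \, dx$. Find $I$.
$\log{\left(\frac{3125}{7776} \right)}$

Introduce a parameter $a$ in the exponent: let $I(a) = \int_{0}^{1} \frac{5 \left(- x^{\frac{6}{5}} + x^{a}\right)}{\log{\left(x \right)}} \, dx$.

Since $\dfrac{\partial}{\partial a}\,x^{a} = x^{a} \ln x$, the $\ln x$ in the denominator cancels and
$$\frac{dI}{da} = \int_{0}^{1} 5 x^{a} \, dx = 5 \left[\frac{x^{a+1}}{a+1}\right]_0^1 = \frac{5}{a + 1}.$$

Integrating with respect to $a$ gives $I(a) = \log{\left(\frac{3125 \left(a + 1\right)^{5}}{161051} \right)} + C$.

At $a = \frac{6}{5}$ the integrand is identically $0$, so $I(\frac{6}{5}) = 0$. The closed form gives $0$, hence $C = 0$.

Setting $a = \frac{5}{6}$:
$$I = \log{\left(\frac{3125}{7776} \right)}.$$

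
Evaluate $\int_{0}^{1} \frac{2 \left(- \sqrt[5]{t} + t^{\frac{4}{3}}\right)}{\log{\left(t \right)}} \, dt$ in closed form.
$\log{\left(\frac{1225}{324} \right)}$

Consider the one-parameter family: let $I(a) = \int_{0}^{1} \frac{2 \left(- \sqrt[5]{t} + t^{a}\right)}{\log{\left(t \right)}} \, dt$.

Since $\dfrac{\partial}{\partial a}\,t^{a} = t^{a} \ln t$, the $\ln t$ in the denominator cancels and
$$\frac{dI}{da} = \int_{0}^{1} 2 t^{a} \, dt = 2 \left[\frac{t^{a+1}}{a+1}\right]_0^1 = \frac{2}{a + 1}.$$

Integrating with respect to $a$ gives $I(a) = \log{\left(\frac{25 \left(a + 1\right)^{2}}{36} \right)} + C$.

At $a = \frac{1}{5}$ the integrand is identically $0$, so $I(\frac{1}{5}) = 0$. The closed form gives $0$, hence $C = 0$.

Setting $a = \frac{4}{3}$:
$$I = \log{\left(\frac{1225}{324} \right)}.$$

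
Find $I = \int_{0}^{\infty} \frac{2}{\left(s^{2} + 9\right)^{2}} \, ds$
$\frac{\pi}{54}$

Begin with the known result
$$J(a) = \int_{0}^{\infty} \frac{2}{a^{2} + s^{2}} \, ds = \frac{\pi}{a}.$$

Differentiating under the integral sign with respect to $a$,
$$\frac{dJ}{da} = \int_{0}^{\infty} - \frac{4 a}{\left(a^{2} + s^{2}\right)^{2}} \, ds = - \frac{\pi}{a^{2}},$$
so $\int_{0}^{\infty} \frac{2}{\left(a^{2} + s^{2}\right)^{2}} \, ds = \frac{\pi}{2 a^{3}}$.

Setting $a = 3$:
$$I = \frac{\pi}{54}.$$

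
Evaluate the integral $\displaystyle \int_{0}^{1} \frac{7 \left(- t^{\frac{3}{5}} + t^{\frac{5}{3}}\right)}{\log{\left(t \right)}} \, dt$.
$- \log{\left(\frac{2187}{78125} \right)}$

Consider the one-parameter family: let $I(a) = \int_{0}^{1} \frac{7 \left(t^{\frac{5}{3}} - t^{a}\right)}{\log{\left(t \right)}} \, dt$.

Since $\dfrac{\partial}{\partial a}\,t^{a} = t^{a} \ln t$, the $\ln t$ in the denominator cancels and
$$\frac{dI}{da} = \int_{0}^{1} -7 t^{a} \, dt = -7 \left[\frac{t^{a+1}}{a+1}\right]_0^1 = - \frac{7}{a + 1}.$$

Integrating with respect to $a$ gives $I(a) = - \log{\left(\frac{2187 \left(a + 1\right)^{7}}{2097152} \right)} + C$.

At $a = \frac{5}{3}$ the integrand is identically $0$, so $I(\frac{5}{3}) = 0$. The closed form gives $0$, hence $C = 0$.

Setting $a = \frac{3}{5}$:
$$I = - \log{\left(\frac{2187}{78125} \right)}.$$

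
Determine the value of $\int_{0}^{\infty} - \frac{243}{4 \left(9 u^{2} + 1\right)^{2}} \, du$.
$- \frac{81 \pi}{16}$

Recall the elementary integral
$$J(a) = \int_{0}^{\infty} - \frac{3}{4 \left(a^{2} + u^{2}\right)} \, du = - \frac{3 \pi}{8 a}.$$

Differentiating under the integral sign with respect to $a$,
$$\frac{dJ}{da} = \int_{0}^{\infty} \frac{3 a}{2 \left(a^{2} + u^{2}\right)^{2}} \, du = \frac{3 \pi}{8 a^{2}},$$
so $\int_{0}^{\infty} - \frac{3}{4 \left(a^{2} + u^{2}\right)^{2}} \, du = - \frac{3 \pi}{16 a^{3}}$.

Setting $a = \frac{1}{3}$:
$$I = - \frac{81 \pi}{16}.$$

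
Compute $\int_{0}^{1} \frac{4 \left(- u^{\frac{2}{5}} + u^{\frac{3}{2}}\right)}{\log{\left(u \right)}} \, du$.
$- \log{\left(\frac{38416}{390625} \right)}$

Consider the one-parameter family: let $I(a) = \int_{0}^{1} \frac{4 \left(u^{\frac{3}{2}} - u^{a}\right)}{\log{\left(u \right)}} \, du$.

Since $\dfrac{\partial}{\partial a}\,u^{a} = u^{a} \ln u$, the $\ln u$ in the denominator cancels and
$$\frac{dI}{da} = \int_{0}^{1} -4 u^{a} \, du = -4 \left[\frac{u^{a+1}}{a+1}\right]_0^1 = - \frac{4}{a + 1}.$$

Integrating with respect to $a$ gives $I(a) = - \log{\left(\frac{16 \left(a + 1\right)^{4}}{625} \right)} + C$.

At $a = \frac{3}{2}$ the integrand is identically $0$, so $I(\frac{3}{2}) = 0$. The closed form gives $0$, hence $C = 0$.

Setting $a = \frac{2}{5}$:
$$I = - \log{\left(\frac{38416}{390625} \right)}.$$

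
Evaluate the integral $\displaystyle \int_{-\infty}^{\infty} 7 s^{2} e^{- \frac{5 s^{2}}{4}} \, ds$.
$\frac{28 \sqrt{5} \sqrt{\pi}}{25}$

Start from the elementary integral
$$J(a) = \int_{-\infty}^{\infty} 7 e^{- a s^{2}} \, ds = \frac{7 \sqrt{\pi}}{\sqrt{a}}.$$

Differentiating under the integral sign brings down a factor of $(-s^2)$:
$$\frac{dJ}{da} = \int_{-\infty}^{\infty} - 7 s^{2} e^{- a s^{2}} \, ds = - \frac{7 \sqrt{\pi}}{2 a^{\frac{3}{2}}}.$$

The integral on the left is $-I$, so $I = \frac{7 \sqrt{\pi}}{2 a^{\frac{3}{2}}}$.

Setting $a = \frac{5}{4}$:
$$I = \frac{28 \sqrt{5} \sqrt{\pi}}{25}.$$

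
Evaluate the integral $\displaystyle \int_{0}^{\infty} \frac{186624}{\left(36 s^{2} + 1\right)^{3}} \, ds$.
$5832 \pi$

Start from the standard arctangent integral
$$J(a) = \int_{0}^{\infty} \frac{4}{a^{2} + s^{2}} \, ds = \frac{2 \pi}{a}.$$

Differentiating under the integral sign with respect to $a$,
$$\frac{dJ}{da} = \int_{0}^{\infty} - \frac{8 a}{\left(a^{2} + s^{2}\right)^{2}} \, ds = - \frac{2 \pi}{a^{2}},$$
so $\int_{0}^{\infty} \frac{4}{\left(a^{2} + s^{2}\right)^{2}} \, ds = \frac{\pi}{a^{3}}$.

Repeating — each differentiation of $1/(s^2+a^2)^j$ produces $-2ja/(s^2+a^2)^{j+1}$ — and dividing through by $-2ja$ at each step yields, after $2$ differentiations in total,
$$\int_{0}^{\infty} \frac{4}{\left(a^{2} + s^{2}\right)^{3}} \, ds = \frac{3 \pi}{4 a^{5}}.$$

Setting $a = \frac{1}{6}$:
$$I = 5832 \pi.$$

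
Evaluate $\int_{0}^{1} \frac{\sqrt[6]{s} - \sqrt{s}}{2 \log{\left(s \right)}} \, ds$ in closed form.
$\log{\left(\frac{\sqrt{7}}{3} \right)}$

Introduce a parameter $a$ in the exponent: let $I(a) = \int_{0}^{1} \frac{\sqrt[6]{s} - s^{a}}{2 \log{\left(s \right)}} \, ds$.

Since $\dfrac{\partial}{\partial a}\,s^{a} = s^{a} \ln s$, the $\ln s$ in the denominator cancels and
$$\frac{dI}{da} = \int_{0}^{1} - \frac{1}{2} s^{a} \, ds = - \frac{1}{2} \left[\frac{s^{a+1}}{a+1}\right]_0^1 = - \frac{1}{2 a + 2}.$$

Integrating with respect to $a$ gives $I(a) = - \frac{\log{\left(a + 1 \right)}}{2} - \frac{\log{\left(6 \right)}}{2} + \frac{\log{\left(7 \right)}}{2} + C$.

At $a = \frac{1}{6}$ the integrand is identically $0$, so $I(\frac{1}{6}) = 0$. The closed form gives $0$, hence $C = 0$.

Setting $a = \frac{1}{2}$:
$$I = \log{\left(\frac{\sqrt{7}}{3} \right)}.$$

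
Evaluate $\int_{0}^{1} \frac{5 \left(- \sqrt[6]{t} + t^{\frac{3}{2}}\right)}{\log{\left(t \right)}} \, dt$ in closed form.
$- \log{\left(\frac{16807}{759375} \right)}$

Consider the one-parameter family: let $I(a) = \int_{0}^{1} \frac{5 \left(t^{\frac{3}{2}} - t^{a}\right)}{\log{\left(t \right)}} \, dt$.

Since $\dfrac{\partial}{\partial a}\,t^{a} = t^{a} \ln t$, the $\ln t$ in the denominator cancels and
$$\frac{dI}{da} = \int_{0}^{1} -5 t^{a} \, dt = -5 \left[\frac{t^{a+1}}{a+1}\right]_0^1 = - \frac{5}{a + 1}.$$

Integrating with respect to $a$ gives $I(a) = - \log{\left(\frac{32 \left(a + 1\right)^{5}}{3125} \right)} + C$.

At $a = \frac{3}{2}$ the integrand is identically $0$, so $I(\frac{3}{2}) = 0$. The closed form gives $0$, hence $C = 0$.

Setting $a = \frac{1}{6}$:
$$I = - \log{\left(\frac{16807}{759375} \right)}.$$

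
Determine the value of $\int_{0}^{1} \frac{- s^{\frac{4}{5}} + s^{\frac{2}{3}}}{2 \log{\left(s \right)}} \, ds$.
$- \frac{3 \log{\left(3 \right)}}{2} + \log{\left(5 \right)}$

Introduce a parameter $a$ in the exponent: let $I(a) = \int_{0}^{1} \frac{s^{\frac{2}{3}} - s^{a}}{2 \log{\left(s \right)}} \, ds$.

Since $\dfrac{\partial}{\partial a}\,s^{a} = s^{a} \ln s$, the $\ln s$ in the denominator cancels and
$$\frac{dI}{da} = \int_{0}^{1} - \frac{1}{2} s^{a} \, ds = - \frac{1}{2} \left[\frac{s^{a+1}}{a+1}\right]_0^1 = - \frac{1}{2 a + 2}.$$

Integrating with respect to $a$ gives $I(a) = - \frac{\log{\left(a + 1 \right)}}{2} - \frac{\log{\left(3 \right)}}{2} + \frac{\log{\left(5 \right)}}{2} + C$.

At $a = \frac{2}{3}$ the integrand is identically $0$, so $I(\frac{2}{3}) = 0$. The closed form gives $0$, hence $C = 0$.

Setting $a = \frac{4}{5}$:
$$I = - \frac{3 \log{\left(3 \right)}}{2} + \log{\left(5 \right)}.$$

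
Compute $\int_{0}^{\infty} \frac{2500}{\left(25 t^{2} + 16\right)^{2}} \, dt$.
$\frac{125 \pi}{64}$

Recall the elementary integral
$$J(a) = \int_{0}^{\infty} \frac{4}{a^{2} + t^{2}} \, dt = \frac{2 \pi}{a}.$$

Differentiating under the integral sign with respect to $a$,
$$\frac{dJ}{da} = \int_{0}^{\infty} - \frac{8 a}{\left(a^{2} + t^{2}\right)^{2}} \, dt = - \frac{2 \pi}{a^{2}},$$
so $\int_{0}^{\infty} \frac{4}{\left(a^{2} + t^{2}\right)^{2}} \, dt = \frac{\pi}{a^{3}}$.

Setting $a = \frac{4}{5}$:
$$I = \frac{125 \pi}{64}.$$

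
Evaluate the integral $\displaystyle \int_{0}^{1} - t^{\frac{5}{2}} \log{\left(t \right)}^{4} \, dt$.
$- \frac{768}{16807}$

Begin with the known integral
$$J(a) = \int_{0}^{1} - t^{a} \, dt = - \frac{1}{a + 1}.$$

Differentiating under the integral sign brings down a factor of $\ln t$:
$$\frac{dJ}{da} = \int_{0}^{1} - t^{a} \log{\left(t \right)} \, dt = \frac{1}{\left(a + 1\right)^{2}}.$$

Repeating $4$ times in total — each differentiation brings down another $\ln t$ — gives
$$\frac{d^{4}J}{da^{4}} = \int_{0}^{1} - t^{a} \log{\left(t \right)}^{4} \, dt = - \frac{24}{\left(a + 1\right)^{5}},$$
and the integrand here is exactly the target integrand, so $I = - \frac{24}{\left(a + 1\right)^{5}}$.

Setting $a = \frac{5}{2}$:
$$I = - \frac{768}{16807}.$$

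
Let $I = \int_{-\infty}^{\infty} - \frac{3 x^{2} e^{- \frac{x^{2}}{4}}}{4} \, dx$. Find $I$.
$- 3 \sqrt{\pi}$

Consider the simpler parametrised integral
$$J(a) = \int_{-\infty}^{\infty} - \frac{3 e^{- a x^{2}}}{4} \, dx = - \frac{3 \sqrt{\pi}}{4 \sqrt{a}}.$$

Differentiating under the integral sign brings down a factor of $(-x^2)$:
$$\frac{dJ}{da} = \int_{-\infty}^{\infty} \frac{3 x^{2} e^{- a x^{2}}}{4} \, dx = \frac{3 \sqrt{\pi}}{8 a^{\frac{3}{2}}}.$$

The integral on the left is $-I$, so $I = - \frac{3 \sqrt{\pi}}{8 a^{\frac{3}{2}}}$.

Setting $a = \frac{1}{4}$:
$$I = - 3 \sqrt{\pi}.$$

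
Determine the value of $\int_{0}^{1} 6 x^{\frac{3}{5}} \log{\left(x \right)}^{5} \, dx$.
$- \frac{703125}{16384}$

Start from the elementary integral
$$J(a) = \int_{0}^{1} 6 x^{a} \, dx = \frac{6}{a + 1}.$$

Differentiating under the integral sign brings down a factor of $\ln x$:
$$\frac{dJ}{da} = \int_{0}^{1} 6 x^{a} \log{\left(x \right)} \, dx = - \frac{6}{\left(a + 1\right)^{2}}.$$

Repeating $5$ times in total — each differentiation brings down another $\ln x$ — gives
$$\frac{d^{5}J}{da^{5}} = \int_{0}^{1} 6 x^{a} \log{\left(x \right)}^{5} \, dx = - \frac{720}{\left(a + 1\right)^{6}},$$
and the integrand here is exactly the target integrand, so $I = - \frac{720}{\left(a + 1\right)^{6}}$.

Setting $a = \frac{3}{5}$:
$$I = - \frac{703125}{16384}.$$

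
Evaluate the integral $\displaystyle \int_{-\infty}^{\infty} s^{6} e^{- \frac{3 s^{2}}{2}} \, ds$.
$\frac{5 \sqrt{6} \sqrt{\pi}}{27}$

Consider the simpler parametrised integral
$$J(a) = \int_{-\infty}^{\infty} e^{- a s^{2}} \, ds = \frac{\sqrt{\pi}}{\sqrt{a}}.$$

Differentiating under the integral sign brings down a factor of $(-s^2)$:
$$\frac{dJ}{da} = \int_{-\infty}^{\infty} - s^{2} e^{- a s^{2}} \, ds = - \frac{\sqrt{\pi}}{2 a^{\frac{3}{2}}}.$$

Repeating $3$ times in total — each differentiation brings down another $(-s^2)$ — gives
$$\frac{d^{3}J}{da^{3}} = \int_{-\infty}^{\infty} - s^{6} e^{- a s^{2}} \, ds = - \frac{15 \sqrt{\pi}}{8 a^{\frac{7}{2}}},$$
and the integrand here is $(-1)^{3}$ times the target integrand, so $I = (-1)^{3}\,\frac{d^{3}J}{da^{3}} = \frac{15 \sqrt{\pi}}{8 a^{\frac{7}{2}}}$.

Setting $a = \frac{3}{2}$:
$$I = \frac{5 \sqrt{6} \sqrt{\pi}}{27}.$$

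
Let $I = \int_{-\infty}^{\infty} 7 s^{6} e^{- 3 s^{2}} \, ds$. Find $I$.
$\frac{35 \sqrt{3} \sqrt{\pi}}{216}$

Begin with the known integral
$$J(a) = \int_{-\infty}^{\infty} 7 e^{- a s^{2}} \, ds = \frac{7 \sqrt{\pi}}{\sqrt{a}}.$$

Differentiating under the integral sign brings down a factor of $(-s^2)$:
$$\frac{dJ}{da} = \int_{-\infty}^{\infty} - 7 s^{2} e^{- a s^{2}} \, ds = - \frac{7 \sqrt{\pi}}{2 a^{\frac{3}{2}}}.$$

Repeating $3$ times in total — each differentiation brings down another $(-s^2)$ — gives
$$\frac{d^{3}J}{da^{3}} = \int_{-\infty}^{\infty} - 7 s^{6} e^{- a s^{2}} \, ds = - \frac{105 \sqrt{\pi}}{8 a^{\frac{7}{2}}},$$
and the integrand here is $(-1)^{3}$ times the target integrand, so $I = (-1)^{3}\,\frac{d^{3}J}{da^{3}} = \frac{105 \sqrt{\pi}}{8 a^{\frac{7}{2}}}$.

Setting $a = 3$:
$$I = \frac{35 \sqrt{3} \sqrt{\pi}}{216}.$$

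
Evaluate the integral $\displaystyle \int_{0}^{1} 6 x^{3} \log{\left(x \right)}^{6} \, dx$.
$\frac{135}{512}$

Begin with the known integral
$$J(a) = \int_{0}^{1} 6 x^{a} \, dx = \frac{6}{a + 1}.$$

Differentiating under the integral sign brings down a factor of $\ln x$:
$$\frac{dJ}{da} = \int_{0}^{1} 6 x^{a} \log{\left(x \right)} \, dx = - \frac{6}{\left(a + 1\right)^{2}}.$$

Repeating $6$ times in total — each differentiation brings down another $\ln x$ — gives
$$\frac{d^{6}J}{da^{6}} = \int_{0}^{1} 6 x^{a} \log{\left(x \right)}^{6} \, dx = \frac{4320}{\left(a + 1\right)^{7}},$$
and the integrand here is exactly the target integrand, so $I = \frac{4320}{\left(a + 1\right)^{7}}$.

Setting $a = 3$:
$$I = \frac{135}{512}.$$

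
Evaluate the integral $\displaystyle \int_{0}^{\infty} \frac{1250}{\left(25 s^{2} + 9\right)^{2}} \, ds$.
$\frac{125 \pi}{54}$

Recall the elementary integral
$$J(a) = \int_{0}^{\infty} \frac{2}{a^{2} + s^{2}} \, ds = \frac{\pi}{a}.$$

Differentiating under the integral sign with respect to $a$,
$$\frac{dJ}{da} = \int_{0}^{\infty} - \frac{4 a}{\left(a^{2} + s^{2}\right)^{2}} \, ds = - \frac{\pi}{a^{2}},$$
so $\int_{0}^{\infty} \frac{2}{\left(a^{2} + s^{2}\right)^{2}} \, ds = \frac{\pi}{2 a^{3}}$.

Setting $a = \frac{3}{5}$:
$$I = \frac{125 \pi}{54}.$$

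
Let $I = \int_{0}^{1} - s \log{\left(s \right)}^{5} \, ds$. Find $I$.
$\frac{15}{8}$

Consider the simpler parametrised integral
$$J(a) = \int_{0}^{1} - s^{a} \, ds = - \frac{1}{a + 1}.$$

Differentiating under the integral sign brings down a factor of $\ln s$:
$$\frac{dJ}{da} = \int_{0}^{1} - s^{a} \log{\left(s \right)} \, ds = \frac{1}{\left(a + 1\right)^{2}}.$$

Repeating $5$ times in total — each differentiation brings down another $\ln s$ — gives
$$\frac{d^{5}J}{da^{5}} = \int_{0}^{1} - s^{a} \log{\left(s \right)}^{5} \, ds = \frac{120}{\left(a + 1\right)^{6}},$$
and the integrand here is exactly the target integrand, so $I = \frac{120}{\left(a + 1\right)^{6}}$.

Setting $a = 1$:
$$I = \frac{15}{8}.$$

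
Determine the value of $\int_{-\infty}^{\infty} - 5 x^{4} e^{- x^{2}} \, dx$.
$- \frac{15 \sqrt{\pi}}{4}$

Begin with the known integral
$$J(a) = \int_{-\infty}^{\infty} - 5 e^{- a x^{2}} \, dx = - \frac{5 \sqrt{\pi}}{\sqrt{a}}.$$

Differentiating under the integral sign brings down a factor of $(-x^2)$:
$$\frac{dJ}{da} = \int_{-\infty}^{\infty} 5 x^{2} e^{- a x^{2}} \, dx = \frac{5 \sqrt{\pi}}{2 a^{\frac{3}{2}}}.$$

Repeating twice in total — each differentiation brings down another $(-x^2)$ — gives
$$\frac{d^{2}J}{da^{2}} = \int_{-\infty}^{\infty} - 5 x^{4} e^{- a x^{2}} \, dx = - \frac{15 \sqrt{\pi}}{4 a^{\frac{5}{2}}},$$
and the integrand here is exactly the target integrand, so $I = - \frac{15 \sqrt{\pi}}{4 a^{\frac{5}{2}}}$.

Setting $a = 1$:
$$I = - \frac{15 \sqrt{\pi}}{4}.$$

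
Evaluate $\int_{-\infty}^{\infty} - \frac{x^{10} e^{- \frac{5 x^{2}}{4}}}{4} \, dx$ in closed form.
$- \frac{3024 \sqrt{5} \sqrt{\pi}}{3125}$

Consider the simpler parametrised integral
$$J(a) = \int_{-\infty}^{\infty} - \frac{e^{- a x^{2}}}{4} \, dx = - \frac{\sqrt{\pi}}{4 \sqrt{a}}.$$

Differentiating under the integral sign brings down a factor of $(-x^2)$:
$$\frac{dJ}{da} = \int_{-\infty}^{\infty} \frac{x^{2} e^{- a x^{2}}}{4} \, dx = \frac{\sqrt{\pi}}{8 a^{\frac{3}{2}}}.$$

Repeating $5$ times in total — each differentiation brings down another $(-x^2)$ — gives
$$\frac{d^{5}J}{da^{5}} = \int_{-\infty}^{\infty} \frac{x^{10} e^{- a x^{2}}}{4} \, dx = \frac{945 \sqrt{\pi}}{128 a^{\frac{11}{2}}},$$
and the integrand here is $(-1)^{5}$ times the target integrand, so $I = (-1)^{5}\,\frac{d^{5}J}{da^{5}} = - \frac{945 \sqrt{\pi}}{128 a^{\frac{11}{2}}}$.

Setting $a = \frac{5}{4}$:
$$I = - \frac{3024 \sqrt{5} \sqrt{\pi}}{3125}.$$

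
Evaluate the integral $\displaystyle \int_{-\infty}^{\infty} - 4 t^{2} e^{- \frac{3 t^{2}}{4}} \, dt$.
$- \frac{16 \sqrt{3} \sqrt{\pi}}{9}$

Start from the elementary integral
$$J(a) = \int_{-\infty}^{\infty} - 4 e^{- a t^{2}} \, dt = - \frac{4 \sqrt{\pi}}{\sqrt{a}}.$$

Differentiating under the integral sign brings down a factor of $(-t^2)$:
$$\frac{dJ}{da} = \int_{-\infty}^{\infty} 4 t^{2} e^{- a t^{2}} \, dt = \frac{2 \sqrt{\pi}}{a^{\frac{3}{2}}}.$$

The integral on the left is $-I$, so $I = - \frac{2 \sqrt{\pi}}{a^{\frac{3}{2}}}$.

Setting $a = \frac{3}{4}$:
$$I = - \frac{16 \sqrt{3} \sqrt{\pi}}{9}.$$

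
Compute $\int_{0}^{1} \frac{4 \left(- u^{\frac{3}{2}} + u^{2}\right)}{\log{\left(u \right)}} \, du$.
$\log{\left(\frac{1296}{625} \right)}$

Consider the one-parameter family: let $I(a) = \int_{0}^{1} \frac{4 \left(- u^{\frac{3}{2}} + u^{a}\right)}{\log{\left(u \right)}} \, du$.

Since $\dfrac{\partial}{\partial a}\,u^{a} = u^{a} \ln u$, the $\ln u$ in the denominator cancels and
$$\frac{dI}{da} = \int_{0}^{1} 4 u^{a} \, du = 4 \left[\frac{u^{a+1}}{a+1}\right]_0^1 = \frac{4}{a + 1}.$$

Integrating with respect to $a$ gives $I(a) = \log{\left(\frac{16 \left(a + 1\right)^{4}}{625} \right)} + C$.

At $a = \frac{3}{2}$ the integrand is identically $0$, so $I(\frac{3}{2}) = 0$. The closed form gives $0$, hence $C = 0$.

Setting $a = 2$:
$$I = \log{\left(\frac{1296}{625} \right)}.$$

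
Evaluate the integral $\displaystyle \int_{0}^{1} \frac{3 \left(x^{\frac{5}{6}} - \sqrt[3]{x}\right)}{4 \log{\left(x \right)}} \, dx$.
$\log{\left(\frac{22^{\frac{3}{4}}}{8} \right)}$

Consider the one-parameter family: let $I(a) = \int_{0}^{1} \frac{3 \left(- \sqrt[3]{x} + x^{a}\right)}{4 \log{\left(x \right)}} \, dx$.

Since $\dfrac{\partial}{\partial a}\,x^{a} = x^{a} \ln x$, the $\ln x$ in the denominator cancels and
$$\frac{dI}{da} = \int_{0}^{1} \frac{3}{4} x^{a} \, dx = \frac{3}{4} \left[\frac{x^{a+1}}{a+1}\right]_0^1 = \frac{3}{4 \left(a + 1\right)}.$$

Integrating with respect to $a$ gives $I(a) = \log{\left(\frac{\sqrt{2} \cdot 3^{\frac{3}{4}} \left(a + 1\right)^{\frac{3}{4}}}{4} \right)} + C$.

At $a = \frac{1}{3}$ the integrand is identically $0$, so $I(\frac{1}{3}) = 0$. The closed form gives $0$, hence $C = 0$.

Setting $a = \frac{5}{6}$:
$$I = \log{\left(\frac{22^{\frac{3}{4}}}{8} \right)}.$$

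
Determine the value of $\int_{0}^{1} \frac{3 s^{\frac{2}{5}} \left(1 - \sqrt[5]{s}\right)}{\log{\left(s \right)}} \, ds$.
$\log{\left(\frac{343}{512} \right)}$

Replace the exponent $\frac{2}{5}$ by a parameter $a$: let $I(a) = \int_{0}^{1} \frac{3 \left(- s^{\frac{3}{5}} + s^{a}\right)}{\log{\left(s \right)}} \, ds$.

Since $\dfrac{\partial}{\partial a}\,s^{a} = s^{a} \ln s$, the $\ln s$ in the denominator cancels and
$$\frac{dI}{da} = \int_{0}^{1} 3 s^{a} \, ds = 3 \left[\frac{s^{a+1}}{a+1}\right]_0^1 = \frac{3}{a + 1}.$$

Integrating with respect to $a$ gives $I(a) = \log{\left(\frac{125 \left(a + 1\right)^{3}}{512} \right)} + C$.

At $a = \frac{3}{5}$ the integrand is identically $0$, so $I(\frac{3}{5}) = 0$. The closed form gives $0$, hence $C = 0$.

Setting $a = \frac{2}{5}$:
$$I = \log{\left(\frac{343}{512} \right)}.$$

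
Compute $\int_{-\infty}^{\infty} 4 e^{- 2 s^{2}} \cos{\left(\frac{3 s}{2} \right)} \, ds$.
$\frac{2 \sqrt{2} \sqrt{\pi}}{e^{\frac{9}{32}}}$

Define $I(b) = \int_{-\infty}^{\infty} 4 e^{- 2 s^{2}} \cos{\left(b s \right)} \, ds$.

Differentiating under the integral sign,
$$I'(b) = \int_{-\infty}^{\infty} - 4 s e^{- 2 s^{2}} \sin{\left(b s \right)} \, ds.$$

Integrate $\int_{-\infty}^{\infty} s \sin(b s)\, e^{- 2 s^{2}}\, ds$ by parts with $u = \sin(b s)$ and $dv = s\, e^{- 2 s^{2}}\, ds$, giving $v = - \frac{e^{- 2 s^{2}}}{4}$. The boundary term vanishes and
$$\int_{-\infty}^{\infty} s \sin(b s)\, e^{- 2 s^{2}}\, ds = \frac{b}{4} \int_{-\infty}^{\infty} \cos(b s)\, e^{- 2 s^{2}}\, ds,$$
so $I'(b) = - \frac{b}{4}\, I(b)$.

This is a separable first-order ODE; solving with the initial condition $I(0) = \int_{-\infty}^{\infty} 4 e^{- 2 s^{2}}\,ds = 2 \sqrt{2} \sqrt{\pi}$ gives
$$I(b) = 2 \sqrt{2} \sqrt{\pi} e^{- \frac{b^{2}}{8}}.$$

Setting $b = \frac{3}{2}$:
$$I = \frac{2 \sqrt{2} \sqrt{\pi}}{e^{\frac{9}{32}}}.$$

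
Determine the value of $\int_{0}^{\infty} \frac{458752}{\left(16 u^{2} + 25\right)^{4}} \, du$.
$\frac{3584 \pi}{15625}$

Start from the standard arctangent integral
$$J(a) = \int_{0}^{\infty} \frac{7}{a^{2} + u^{2}} \, du = \frac{7 \pi}{2 a}.$$

Differentiating under the integral sign with respect to $a$,
$$\frac{dJ}{da} = \int_{0}^{\infty} - \frac{14 a}{\left(a^{2} + u^{2}\right)^{2}} \, du = - \frac{7 \pi}{2 a^{2}},$$
so $\int_{0}^{\infty} \frac{7}{\left(a^{2} + u^{2}\right)^{2}} \, du = \frac{7 \pi}{4 a^{3}}$.

Repeating — each differentiation of $1/(u^2+a^2)^j$ produces $-2ja/(u^2+a^2)^{j+1}$ — and dividing through by $-2ja$ at each step yields, after $3$ differentiations in total,
$$\int_{0}^{\infty} \frac{7}{\left(a^{2} + u^{2}\right)^{4}} \, du = \frac{35 \pi}{32 a^{7}}.$$

Setting $a = \frac{5}{4}$:
$$I = \frac{3584 \pi}{15625}.$$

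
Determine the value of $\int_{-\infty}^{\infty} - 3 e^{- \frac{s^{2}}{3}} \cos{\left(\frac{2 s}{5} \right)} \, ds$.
$- \frac{3 \sqrt{3} \sqrt{\pi}}{e^{\frac{3}{25}}}$

Let $b$ denote the cosine frequency and define $I(b) = \int_{-\infty}^{\infty} - 3 e^{- \frac{s^{2}}{3}} \cos{\left(b s \right)} \, ds$.

Differentiating under the integral sign,
$$I'(b) = \int_{-\infty}^{\infty} 3 s e^{- \frac{s^{2}}{3}} \sin{\left(b s \right)} \, ds.$$

Integrate $\int_{-\infty}^{\infty} s \sin(b s)\, e^{- \frac{s^{2}}{3}}\, ds$ by parts with $u = \sin(b s)$ and $dv = s\, e^{- \frac{s^{2}}{3}}\, ds$, giving $v = - \frac{3 e^{- \frac{s^{2}}{3}}}{2}$. The boundary term vanishes and
$$\int_{-\infty}^{\infty} s \sin(b s)\, e^{- \frac{s^{2}}{3}}\, ds = \frac{3 b}{2} \int_{-\infty}^{\infty} \cos(b s)\, e^{- \frac{s^{2}}{3}}\, ds,$$
so $I'(b) = - \frac{3 b}{2}\, I(b)$.

This is a separable first-order ODE; solving with the initial condition $I(0) = \int_{-\infty}^{\infty} - 3 e^{- \frac{s^{2}}{3}}\,ds = - 3 \sqrt{3} \sqrt{\pi}$ gives
$$I(b) = - 3 \sqrt{3} \sqrt{\pi} e^{- \frac{3 b^{2}}{4}}.$$

Setting $b = \frac{2}{5}$:
$$I = - \frac{3 \sqrt{3} \sqrt{\pi}}{e^{\frac{3}{25}}}.$$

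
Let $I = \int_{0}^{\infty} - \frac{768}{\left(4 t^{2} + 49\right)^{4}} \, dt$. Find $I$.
$- \frac{60 \pi}{823543}$

Begin with the known result
$$J(a) = \int_{0}^{\infty} - \frac{3}{a^{2} + t^{2}} \, dt = - \frac{3 \pi}{2 a}.$$

Differentiating under the integral sign with respect to $a$,
$$\frac{dJ}{da} = \int_{0}^{\infty} \frac{6 a}{\left(a^{2} + t^{2}\right)^{2}} \, dt = \frac{3 \pi}{2 a^{2}},$$
so $\int_{0}^{\infty} - \frac{3}{\left(a^{2} + t^{2}\right)^{2}} \, dt = - \frac{3 \pi}{4 a^{3}}$.

Repeating — each differentiation of $1/(t^2+a^2)^j$ produces $-2ja/(t^2+a^2)^{j+1}$ — and dividing through by $-2ja$ at each step yields, after $3$ differentiations in total,
$$\int_{0}^{\infty} - \frac{3}{\left(a^{2} + t^{2}\right)^{4}} \, dt = - \frac{15 \pi}{32 a^{7}}.$$

Setting $a = \frac{7}{2}$:
$$I = - \frac{60 \pi}{823543}.$$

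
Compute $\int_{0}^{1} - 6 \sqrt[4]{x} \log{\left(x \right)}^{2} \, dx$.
$- \frac{768}{125}$

Start from the elementary integral
$$J(a) = \int_{0}^{1} - 6 x^{a} \, dx = - \frac{6}{a + 1}.$$

Differentiating under the integral sign brings down a factor of $\ln x$:
$$\frac{dJ}{da} = \int_{0}^{1} - 6 x^{a} \log{\left(x \right)} \, dx = \frac{6}{\left(a + 1\right)^{2}}.$$

Repeating twice in total — each differentiation brings down another $\ln x$ — gives
$$\frac{d^{2}J}{da^{2}} = \int_{0}^{1} - 6 x^{a} \log{\left(x \right)}^{2} \, dx = - \frac{12}{\left(a + 1\right)^{3}},$$
and the integrand here is exactly the target integrand, so $I = - \frac{12}{\left(a + 1\right)^{3}}$.

Setting $a = \frac{1}{4}$:
$$I = - \frac{768}{125}.$$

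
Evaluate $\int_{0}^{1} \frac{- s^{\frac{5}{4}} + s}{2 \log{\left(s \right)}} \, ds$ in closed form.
$- \log{\left(3 \right)} + \frac{3 \log{\left(2 \right)}}{2}$

Replace the exponent $1$ by a parameter $a$: let $I(a) = \int_{0}^{1} \frac{- s^{\frac{5}{4}} + s^{a}}{2 \log{\left(s \right)}} \, ds$.

Since $\dfrac{\partial}{\partial a}\,s^{a} = s^{a} \ln s$, the $\ln s$ in the denominator cancels and
$$\frac{dI}{da} = \int_{0}^{1} \frac{1}{2} s^{a} \, ds = \frac{1}{2} \left[\frac{s^{a+1}}{a+1}\right]_0^1 = \frac{1}{2 \left(a + 1\right)}.$$

Integrating with respect to $a$ gives $I(a) = \log{\left(\frac{2 \sqrt{a + 1}}{3} \right)} + C$.

At $a = \frac{5}{4}$ the integrand is identically $0$, so $I(\frac{5}{4}) = 0$. The closed form gives $0$, hence $C = 0$.

Setting $a = 1$:
$$I = - \log{\left(3 \right)} + \frac{3 \log{\left(2 \right)}}{2}.$$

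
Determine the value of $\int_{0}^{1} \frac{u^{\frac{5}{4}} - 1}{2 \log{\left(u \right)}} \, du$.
$\log{\left(\frac{3}{2} \right)}$

Replace the exponent $\frac{5}{4}$ by a parameter $a$: let $I(a) = \int_{0}^{1} \frac{u^{a} - 1}{2 \log{\left(u \right)}} \, du$.

Since $\dfrac{\partial}{\partial a}\,u^{a} = u^{a} \ln u$, the $\ln u$ in the denominator cancels and
$$\frac{dI}{da} = \int_{0}^{1} \frac{1}{2} u^{a} \, du = \frac{1}{2} \left[\frac{u^{a+1}}{a+1}\right]_0^1 = \frac{1}{2 \left(a + 1\right)}.$$

Integrating with respect to $a$ gives $I(a) = \frac{\log{\left(a + 1 \right)}}{2} + C$.

At $a = 0$ the integrand is identically $0$, so $I(0) = 0$. The closed form gives $0$, hence $C = 0$.

Setting $a = \frac{5}{4}$:
$$I = \log{\left(\frac{3}{2} \right)}.$$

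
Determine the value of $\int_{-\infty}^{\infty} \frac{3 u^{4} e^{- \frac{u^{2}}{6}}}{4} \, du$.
$\frac{81 \sqrt{6} \sqrt{\pi}}{4}$

Start from the elementary integral
$$J(a) = \int_{-\infty}^{\infty} \frac{3 e^{- a u^{2}}}{4} \, du = \frac{3 \sqrt{\pi}}{4 \sqrt{a}}.$$

Differentiating under the integral sign brings down a factor of $(-u^2)$:
$$\frac{dJ}{da} = \int_{-\infty}^{\infty} - \frac{3 u^{2} e^{- a u^{2}}}{4} \, du = - \frac{3 \sqrt{\pi}}{8 a^{\frac{3}{2}}}.$$

Repeating twice in total — each differentiation brings down another $(-u^2)$ — gives
$$\frac{d^{2}J}{da^{2}} = \int_{-\infty}^{\infty} \frac{3 u^{4} e^{- a u^{2}}}{4} \, du = \frac{9 \sqrt{\pi}}{16 a^{\frac{5}{2}}},$$
and the integrand here is exactly the target integrand, so $I = \frac{9 \sqrt{\pi}}{16 a^{\frac{5}{2}}}$.

Setting $a = \frac{1}{6}$:
$$I = \frac{81 \sqrt{6} \sqrt{\pi}}{4}.$$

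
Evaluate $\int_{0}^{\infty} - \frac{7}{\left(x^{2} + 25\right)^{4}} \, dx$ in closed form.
$- \frac{7 \pi}{500000}$

Start from the standard arctangent integral
$$J(a) = \int_{0}^{\infty} - \frac{7}{a^{2} + x^{2}} \, dx = - \frac{7 \pi}{2 a}.$$

Differentiating under the integral sign with respect to $a$,
$$\frac{dJ}{da} = \int_{0}^{\infty} \frac{14 a}{\left(a^{2} + x^{2}\right)^{2}} \, dx = \frac{7 \pi}{2 a^{2}},$$
so $\int_{0}^{\infty} - \frac{7}{\left(a^{2} + x^{2}\right)^{2}} \, dx = - \frac{7 \pi}{4 a^{3}}$.

Repeating — each differentiation of $1/(x^2+a^2)^j$ produces $-2ja/(x^2+a^2)^{j+1}$ — and dividing through by $-2ja$ at each step yields, after $3$ differentiations in total,
$$\int_{0}^{\infty} - \frac{7}{\left(a^{2} + x^{2}\right)^{4}} \, dx = - \frac{35 \pi}{32 a^{7}}.$$

Setting $a = 5$:
$$I = - \frac{7 \pi}{500000}.$$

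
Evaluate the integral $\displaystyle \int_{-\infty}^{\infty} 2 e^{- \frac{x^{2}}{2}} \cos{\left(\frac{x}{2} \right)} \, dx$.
$\frac{2 \sqrt{2} \sqrt{\pi}}{e^{\frac{1}{8}}}$

Define $I(b) = \int_{-\infty}^{\infty} 2 e^{- \frac{x^{2}}{2}} \cos{\left(b x \right)} \, dx$.

Differentiating under the integral sign,
$$I'(b) = \int_{-\infty}^{\infty} - 2 x e^{- \frac{x^{2}}{2}} \sin{\left(b x \right)} \, dx.$$

Integrate $\int_{-\infty}^{\infty} x \sin(b x)\, e^{- \frac{x^{2}}{2}}\, dx$ by parts with $u = \sin(b x)$ and $dv = x\, e^{- \frac{x^{2}}{2}}\, dx$, giving $v = - e^{- \frac{x^{2}}{2}}$. The boundary term vanishes and
$$\int_{-\infty}^{\infty} x \sin(b x)\, e^{- \frac{x^{2}}{2}}\, dx = b \int_{-\infty}^{\infty} \cos(b x)\, e^{- \frac{x^{2}}{2}}\, dx,$$
so $I'(b) = - b\, I(b)$.

This is a separable first-order ODE; solving with the initial condition $I(0) = \int_{-\infty}^{\infty} 2 e^{- \frac{x^{2}}{2}}\,dx = 2 \sqrt{2} \sqrt{\pi}$ gives
$$I(b) = 2 \sqrt{2} \sqrt{\pi} e^{- \frac{b^{2}}{2}}.$$

Setting $b = \frac{1}{2}$:
$$I = \frac{2 \sqrt{2} \sqrt{\pi}}{e^{\frac{1}{8}}}.$$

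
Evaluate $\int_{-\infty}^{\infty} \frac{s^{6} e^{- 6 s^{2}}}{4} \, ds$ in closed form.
$\frac{5 \sqrt{6} \sqrt{\pi}}{13824}$

Begin with the known integral
$$J(a) = \int_{-\infty}^{\infty} \frac{e^{- a s^{2}}}{4} \, ds = \frac{\sqrt{\pi}}{4 \sqrt{a}}.$$

Differentiating under the integral sign brings down a factor of $(-s^2)$:
$$\frac{dJ}{da} = \int_{-\infty}^{\infty} - \frac{s^{2} e^{- a s^{2}}}{4} \, ds = - \frac{\sqrt{\pi}}{8 a^{\frac{3}{2}}}.$$

Repeating $3$ times in total — each differentiation brings down another $(-s^2)$ — gives
$$\frac{d^{3}J}{da^{3}} = \int_{-\infty}^{\infty} - \frac{s^{6} e^{- a s^{2}}}{4} \, ds = - \frac{15 \sqrt{\pi}}{32 a^{\frac{7}{2}}},$$
and the integrand here is $(-1)^{3}$ times the target integrand, so $I = (-1)^{3}\,\frac{d^{3}J}{da^{3}} = \frac{15 \sqrt{\pi}}{32 a^{\frac{7}{2}}}$.

Setting $a = 6$:
$$I = \frac{5 \sqrt{6} \sqrt{\pi}}{13824}.$$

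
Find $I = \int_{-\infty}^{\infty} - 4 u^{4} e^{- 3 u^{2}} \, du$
$- \frac{\sqrt{3} \sqrt{\pi}}{9}$

Begin with the known integral
$$J(a) = \int_{-\infty}^{\infty} - 4 e^{- a u^{2}} \, du = - \frac{4 \sqrt{\pi}}{\sqrt{a}}.$$

Differentiating under the integral sign brings down a factor of $(-u^2)$:
$$\frac{dJ}{da} = \int_{-\infty}^{\infty} 4 u^{2} e^{- a u^{2}} \, du = \frac{2 \sqrt{\pi}}{a^{\frac{3}{2}}}.$$

Repeating twice in total — each differentiation brings down another $(-u^2)$ — gives
$$\frac{d^{2}J}{da^{2}} = \int_{-\infty}^{\infty} - 4 u^{4} e^{- a u^{2}} \, du = - \frac{3 \sqrt{\pi}}{a^{\frac{5}{2}}},$$
and the integrand here is exactly the target integrand, so $I = - \frac{3 \sqrt{\pi}}{a^{\frac{5}{2}}}$.

Setting $a = 3$:
$$I = - \frac{\sqrt{3} \sqrt{\pi}}{9}.$$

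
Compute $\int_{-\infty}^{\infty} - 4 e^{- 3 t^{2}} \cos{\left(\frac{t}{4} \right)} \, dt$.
$- \frac{4 \sqrt{3} \sqrt{\pi}}{3 e^{\frac{1}{192}}}$

Let $b$ denote the cosine frequency and define $I(b) = \int_{-\infty}^{\infty} - 4 e^{- 3 t^{2}} \cos{\left(b t \right)} \, dt$.

Differentiating under the integral sign,
$$I'(b) = \int_{-\infty}^{\infty} 4 t e^{- 3 t^{2}} \sin{\left(b t \right)} \, dt.$$

Integrate $\int_{-\infty}^{\infty} t \sin(b t)\, e^{- 3 t^{2}}\, dt$ by parts with $u = \sin(b t)$ and $dv = t\, e^{- 3 t^{2}}\, dt$, giving $v = - \frac{e^{- 3 t^{2}}}{6}$. The boundary term vanishes and
$$\int_{-\infty}^{\infty} t \sin(b t)\, e^{- 3 t^{2}}\, dt = \frac{b}{6} \int_{-\infty}^{\infty} \cos(b t)\, e^{- 3 t^{2}}\, dt,$$
so $I'(b) = - \frac{b}{6}\, I(b)$.

This is a separable first-order ODE; solving with the initial condition $I(0) = \int_{-\infty}^{\infty} - 4 e^{- 3 t^{2}}\,dt = - \frac{4 \sqrt{3} \sqrt{\pi}}{3}$ gives
$$I(b) = - \frac{4 \sqrt{3} \sqrt{\pi} e^{- \frac{b^{2}}{12}}}{3}.$$

Setting $b = \frac{1}{4}$:
$$I = - \frac{4 \sqrt{3} \sqrt{\pi}}{3 e^{\frac{1}{192}}}.$$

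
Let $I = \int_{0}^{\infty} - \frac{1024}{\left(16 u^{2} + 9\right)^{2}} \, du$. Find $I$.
$- \frac{64 \pi}{27}$

Start from the standard arctangent integral
$$J(a) = \int_{0}^{\infty} - \frac{4}{a^{2} + u^{2}} \, du = - \frac{2 \pi}{a}.$$

Differentiating under the integral sign with respect to $a$,
$$\frac{dJ}{da} = \int_{0}^{\infty} \frac{8 a}{\left(a^{2} + u^{2}\right)^{2}} \, du = \frac{2 \pi}{a^{2}},$$
so $\int_{0}^{\infty} - \frac{4}{\left(a^{2} + u^{2}\right)^{2}} \, du = - \frac{\pi}{a^{3}}$.

Setting $a = \frac{3}{4}$:
$$I = - \frac{64 \pi}{27}.$$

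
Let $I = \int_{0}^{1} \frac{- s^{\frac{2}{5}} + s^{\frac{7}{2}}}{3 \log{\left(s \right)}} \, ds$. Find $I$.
$- \frac{\log{\left(14 \right)}}{3} + \frac{\log{\left(45 \right)}}{3}$

Consider the one-parameter family: let $I(a) = \int_{0}^{1} \frac{- s^{\frac{2}{5}} + s^{a}}{3 \log{\left(s \right)}} \, ds$.

Since $\dfrac{\partial}{\partial a}\,s^{a} = s^{a} \ln s$, the $\ln s$ in the denominator cancels and
$$\frac{dI}{da} = \int_{0}^{1} \frac{1}{3} s^{a} \, ds = \frac{1}{3} \left[\frac{s^{a+1}}{a+1}\right]_0^1 = \frac{1}{3 \left(a + 1\right)}.$$

Integrating with respect to $a$ gives $I(a) = \frac{\log{\left(a + 1 \right)}}{3} - \frac{\log{\left(7 \right)}}{3} + \frac{\log{\left(5 \right)}}{3} + C$.

At $a = \frac{2}{5}$ the integrand is identically $0$, so $I(\frac{2}{5}) = 0$. The closed form gives $0$, hence $C = 0$.

Setting $a = \frac{7}{2}$:
$$I = - \frac{\log{\left(14 \right)}}{3} + \frac{\log{\left(45 \right)}}{3}.$$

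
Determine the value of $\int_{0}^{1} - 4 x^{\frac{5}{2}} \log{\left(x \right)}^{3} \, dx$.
$\frac{384}{2401}$

Start from the elementary integral
$$J(a) = \int_{0}^{1} - 4 x^{a} \, dx = - \frac{4}{a + 1}.$$

Differentiating under the integral sign brings down a factor of $\ln x$:
$$\frac{dJ}{da} = \int_{0}^{1} - 4 x^{a} \log{\left(x \right)} \, dx = \frac{4}{\left(a + 1\right)^{2}}.$$

Repeating $3$ times in total — each differentiation brings down another $\ln x$ — gives
$$\frac{d^{3}J}{da^{3}} = \int_{0}^{1} - 4 x^{a} \log{\left(x \right)}^{3} \, dx = \frac{24}{\left(a + 1\right)^{4}},$$
and the integrand here is exactly the target integrand, so $I = \frac{24}{\left(a + 1\right)^{4}}$.

Setting $a = \frac{5}{2}$:
$$I = \frac{384}{2401}.$$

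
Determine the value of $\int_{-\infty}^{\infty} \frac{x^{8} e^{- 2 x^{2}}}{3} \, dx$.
$\frac{35 \sqrt{2} \sqrt{\pi}}{512}$

Consider the simpler parametrised integral
$$J(a) = \int_{-\infty}^{\infty} \frac{e^{- a x^{2}}}{3} \, dx = \frac{\sqrt{\pi}}{3 \sqrt{a}}.$$

Differentiating under the integral sign brings down a factor of $(-x^2)$:
$$\frac{dJ}{da} = \int_{-\infty}^{\infty} - \frac{x^{2} e^{- a x^{2}}}{3} \, dx = - \frac{\sqrt{\pi}}{6 a^{\frac{3}{2}}}.$$

Repeating $4$ times in total — each differentiation brings down another $(-x^2)$ — gives
$$\frac{d^{4}J}{da^{4}} = \int_{-\infty}^{\infty} \frac{x^{8} e^{- a x^{2}}}{3} \, dx = \frac{35 \sqrt{\pi}}{16 a^{\frac{9}{2}}},$$
and the integrand here is exactly the target integrand, so $I = \frac{35 \sqrt{\pi}}{16 a^{\frac{9}{2}}}$.

Setting $a = 2$:
$$I = \frac{35 \sqrt{2} \sqrt{\pi}}{512}.$$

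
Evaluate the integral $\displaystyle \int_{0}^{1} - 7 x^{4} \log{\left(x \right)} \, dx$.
$\frac{7}{25}$

Consider the simpler parametrised integral
$$J(a) = \int_{0}^{1} - 7 x^{a} \, dx = - \frac{7}{a + 1}.$$

Differentiating under the integral sign brings down a factor of $\ln x$:
$$\frac{dJ}{da} = \int_{0}^{1} - 7 x^{a} \log{\left(x \right)} \, dx = \frac{7}{\left(a + 1\right)^{2}}.$$

The integral on the left is $I$, so $I = \frac{7}{\left(a + 1\right)^{2}}$.

Setting $a = 4$:
$$I = \frac{7}{25}.$$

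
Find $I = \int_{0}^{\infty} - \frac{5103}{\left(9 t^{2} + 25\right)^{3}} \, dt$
$- \frac{5103 \pi}{50000}$

Recall the elementary integral
$$J(a) = \int_{0}^{\infty} - \frac{7}{a^{2} + t^{2}} \, dt = - \frac{7 \pi}{2 a}.$$

Differentiating under the integral sign with respect to $a$,
$$\frac{dJ}{da} = \int_{0}^{\infty} \frac{14 a}{\left(a^{2} + t^{2}\right)^{2}} \, dt = \frac{7 \pi}{2 a^{2}},$$
so $\int_{0}^{\infty} - \frac{7}{\left(a^{2} + t^{2}\right)^{2}} \, dt = - \frac{7 \pi}{4 a^{3}}$.

Repeating — each differentiation of $1/(t^2+a^2)^j$ produces $-2ja/(t^2+a^2)^{j+1}$ — and dividing through by $-2ja$ at each step yields, after $2$ differentiations in total,
$$\int_{0}^{\infty} - \frac{7}{\left(a^{2} + t^{2}\right)^{3}} \, dt = - \frac{21 \pi}{16 a^{5}}.$$

Setting $a = \frac{5}{3}$:
$$I = - \frac{5103 \pi}{50000}.$$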